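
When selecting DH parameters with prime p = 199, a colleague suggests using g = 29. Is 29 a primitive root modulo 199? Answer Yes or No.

No

φ(199) = 199 − 1 = 198 = 2 · 3^2 · 11.
It suffices to check that the order of 29 is not a proper divisor of 198: compute 29^(198/q) for q ∈ {2, 3, 11}.
29^99 ≡ 1 (mod 199)  [q = 2: ≡ 1 ✗]
29^66 ≡ 106 (mod 199)  [q = 3: ≢ 1 ✓]
29^18 ≡ 62 (mod 199)  [q = 11: ≢ 1 ✓]
29^99 ≡ 1 shows ord(29) | 99, strictly less than φ(199); not a primitive root.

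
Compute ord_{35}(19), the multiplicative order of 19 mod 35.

6

ord(19) | φ(35) = φ(5·7) = (5−1)·(7−1) = 4·6 = 24 = 2^3 · 3.
Divisors of 24: 1, 2, 3, 4, 6, 8, 12, 24.
Evaluate successive powers at the divisors of 24:
19^1 ≡ 19 (mod 35)
19^2 ≡ 11 (mod 35)
19^3 ≡ 34 (mod 35)
19^4 ≡ 16 (mod 35)
19^6 ≡ 1 (mod 35) ✓
Therefore the multiplicative order of 19 modulo 35 is 6.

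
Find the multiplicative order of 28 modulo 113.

Since 28 ∈ (Z/113Z)^×, its order divides φ(113) = 113 − 1 = 112 = 2^4 · 7.
Divisors of 112: 1, 2, 4, 7, 8, 14, 16, 28, 56, 112.
Evaluate successive powers at the divisors of 112:
28^1 ≡ 28 (mod 113)
28^2 ≡ 106 (mod 113)
28^4 ≡ 49 (mod 113)
28^7 ≡ 1 (mod 113) ✓
The smallest such exponent is 7, so the order of 28 is 7.

7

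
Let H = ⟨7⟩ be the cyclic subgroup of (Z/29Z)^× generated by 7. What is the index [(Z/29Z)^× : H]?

4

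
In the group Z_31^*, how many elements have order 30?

φ(31) = 31 − 1 = 30 = 2 · 3 · 5.
(Z/31Z)^× is cyclic (|G| = 30); a cyclic group of order m has exactly φ(d) elements of each order d | m, and none otherwise.
30 = 2 · 3 · 5 divides 30, and φ(30) = 8.

8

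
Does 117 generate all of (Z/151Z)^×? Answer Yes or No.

Yes

φ(151) = 151 − 1 = 150 = 2 · 3 · 5^2.
It suffices to check that the order of 117 is not a proper divisor of 150: compute 117^(150/q) for q ∈ {2, 3, 5}.
117^75 ≡ 150 (mod 151)  [q = 2: ≢ 1 ✓]
117^50 ≡ 118 (mod 151)  [q = 3: ≢ 1 ✓]
117^30 ≡ 19 (mod 151)  [q = 5: ≢ 1 ✓]
All checks pass, so 117 has order 150 and is a primitive root modulo 151.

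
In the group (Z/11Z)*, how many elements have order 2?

1

φ(11) = 11 − 1 = 10 = 2 · 5.
In a cyclic group of order 10, there are φ(d) elements of order d for each divisor d of 10, and zero for non-divisors.
2 | 10, and φ(2) = 2 − 1 = 1.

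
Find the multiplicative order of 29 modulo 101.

100

The order of 29 must divide φ(101) = 101 − 1 = 100 = 2^2 · 5^2.
Divisors of 100: 1, 2, 4, 5, 10, 20, 25, 50, 100.
Evaluate successive powers at the divisors of 100:
29^1 ≡ 29
29^2 ≡ 33
29^4 ≡ 79
29^5 ≡ 69
29^10 ≡ 14
29^20 ≡ 95
29^25 ≡ 91
29^50 ≡ 100
29^100 ≡ 1
Therefore the multiplicative order of 29 modulo 101 is 100.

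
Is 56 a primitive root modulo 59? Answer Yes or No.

Yes

φ(59) = 59 − 1 = 58 = 2 · 29.
An element g generates (Z/59Z)^× iff g^(58/q) ≢ 1 (mod 59) for each prime q ∈ {2, 29}.
56^29 ≡ 58 (mod 59)  [q = 2: ≢ 1 ✓]
56^2 ≡ 9 (mod 59)  [q = 29: ≢ 1 ✓]
All checks pass, so 56 has order 58 and is a primitive root modulo 59.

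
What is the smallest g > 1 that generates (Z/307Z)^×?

5

φ(307) = 307 − 1 = 306 = 2 · 3^2 · 17.
g is a primitive root iff g^(306/q) ≢ 1 (mod 307) for each prime q ∈ {2, 3, 17}.
g = 2: 2^153 ≡ 306; 2^102 ≡ 1 — hits 1, so not a primitive root.
g = 3: 3^153 ≡ 306; 3^102 ≡ 1 — hits 1, so not a primitive root.
g = 4: 4^153 ≡ 1 — hits 1, so not a primitive root.
g = 5: 5^153 ≡ 306; 5^102 ≡ 289; 5^18 ≡ 81 — none is 1, so 5 is a primitive root.
So 5 is the smallest generator of (Z/307Z)^×.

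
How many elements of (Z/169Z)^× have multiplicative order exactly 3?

φ(169) = φ(13^2) = 13·(13−1) = 156 = 2^2 · 3 · 13.
(Z/169Z)^× is cyclic (|G| = 156); a cyclic group of order m has exactly φ(d) elements of each order d | m, and none otherwise.
3 | 156, and φ(3) = 3 − 1 = 2.

2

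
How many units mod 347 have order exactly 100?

0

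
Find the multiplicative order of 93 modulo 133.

9

By Lagrange's theorem, ord_133(93) divides φ(133) = φ(7·19) = (7−1)·(19−1) = 6·18 = 108 = 2^2 · 3^3.
Divisors of 108: 1, 2, 3, 4, 6, 9, 12, 18, 27, 36, 54, 108.
Compute 93^d (mod 133) for the divisors d until we hit 1:
93^1 ≡ 93 (mod 133)
93^2 ≡ 4 (mod 133)
93^3 ≡ 106 (mod 133)
93^4 ≡ 16 (mod 133)
93^6 ≡ 64 (mod 133)
93^9 ≡ 1 (mod 133) ✓
Therefore the multiplicative order of 93 modulo 133 is 9.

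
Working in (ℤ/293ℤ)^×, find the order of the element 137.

The order of 137 must divide φ(293) = 293 − 1 = 292 = 2^2 · 73.
Divisors of 292: 1, 2, 4, 73, 146, 292.
Check 137^d mod 293 for each divisor in increasing order:
137^1 ≡ 137
137^2 ≡ 17
137^4 ≡ 289
137^73 ≡ 1
The smallest such exponent is 73, so the order of 137 is 73.

73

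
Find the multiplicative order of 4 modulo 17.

By Lagrange's theorem, ord_17(4) divides φ(17) = 17 − 1 = 16 = 2^4.
Divisors of 16: 1, 2, 4, 8, 16.
Check 4^d mod 17 for each divisor in increasing order:
4^1 ≡ 4 (mod 17)
4^2 ≡ 16 (mod 17)
4^4 ≡ 1 (mod 17) ✓
So ord_17(4) = 4.

4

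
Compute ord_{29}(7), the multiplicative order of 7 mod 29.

7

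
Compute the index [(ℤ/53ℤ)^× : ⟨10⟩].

Since 10 ∈ (Z/53Z)^×, its order divides φ(53) = 53 − 1 = 52 = 2^2 · 13.
Divisors of 52: 1, 2, 4, 13, 26, 52.
Check 10^d mod 53 for each divisor in increasing order:
10^1 ≡ 10
10^2 ≡ 47
10^4 ≡ 36
10^13 ≡ 1
The order of 10 is 13, so the subgroup it generates has 13 elements.
[(Z/53Z)^× : ⟨10⟩] = 52/13 = 4.

4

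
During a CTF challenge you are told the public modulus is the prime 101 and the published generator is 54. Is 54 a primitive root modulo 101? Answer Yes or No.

φ(101) = 101 − 1 = 100 = 2^2 · 5^2.
Test 54^(100/q) mod 101 for each prime factor q of 100:
54^50 ≡ 1 (mod 101)  [q = 2: ≡ 1 ✗]
54^20 ≡ 87 (mod 101)  [q = 5: ≢ 1 ✓]
Since 54^50 ≡ 1, the order of 54 divides 50 < 100, so 54 is not a primitive root.

No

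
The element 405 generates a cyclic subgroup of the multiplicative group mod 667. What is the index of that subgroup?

By Lagrange's theorem, ord_667(405) divides φ(667) = φ(23·29) = (23−1)·(29−1) = 22·28 = 616 = 2^3 · 7 · 11.
Divisors of 616: 1, 2, 4, 7, 8, 11, 14, 22, 28, 44, 56, 77, 88, 154, 308, 616.
Compute 405^d (mod 667) for the divisors d until we hit 1:
405^1 ≡ 405
405^2 ≡ 610
405^4 ≡ 581
405^7 ≡ 318
405^8 ≡ 59
405^11 ≡ 666
405^14 ≡ 407
405^22 ≡ 1
Thus |⟨405⟩| = ord(405) = 22.
[(Z/667Z)^× : ⟨405⟩] = 616/22 = 28.

28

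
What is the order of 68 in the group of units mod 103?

51

Since 68 ∈ (Z/103Z)^×, its order divides φ(103) = 103 − 1 = 102 = 2 · 3 · 17.
Divisors of 102: 1, 2, 3, 6, 17, 34, 51, 102.
Evaluate successive powers at the divisors of 102:
68^1 ≡ 68 (mod 103)
68^2 ≡ 92 (mod 103)
68^3 ≡ 76 (mod 103)
68^6 ≡ 8 (mod 103)
68^17 ≡ 56 (mod 103)
68^34 ≡ 46 (mod 103)
68^51 ≡ 1 (mod 103) ✓
Therefore the multiplicative order of 68 modulo 103 is 51.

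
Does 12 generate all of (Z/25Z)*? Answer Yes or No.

φ(25) = φ(5^2) = 5·(5−1) = 20 = 2^2 · 5.
Test 12^(20/q) mod 25 for each prime factor q of 20:
12^10 ≡ 24 (mod 25)  [q = 2: ≢ 1 ✓]
12^4 ≡ 11 (mod 25)  [q = 5: ≢ 1 ✓]
None equal 1, so ord_25(12) = 20: 12 is a primitive root.

Yes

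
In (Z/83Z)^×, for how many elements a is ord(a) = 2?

1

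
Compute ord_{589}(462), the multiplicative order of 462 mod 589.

45

The order of 462 must divide φ(589) = φ(19·31) = (19−1)·(31−1) = 18·30 = 540 = 2^2 · 3^3 · 5.
Divisors of 540: 1, 2, 3, 4, 5, 6, 9, 10, 12, 15, 18, 20, 27, 30, 36, 45, 54, 60, 90, 108, 135, 180, 270, 540.
Check 462^d mod 589 for each divisor in increasing order:
462^1 ≡ 462
462^2 ≡ 226
462^3 ≡ 159
462^4 ≡ 422
462^5 ≡ 5
462^6 ≡ 543
462^9 ≡ 343
462^10 ≡ 25
462^12 ≡ 349
462^15 ≡ 125
462^18 ≡ 438
462^20 ≡ 36
462^27 ≡ 39
462^30 ≡ 311
462^36 ≡ 419
462^45 ≡ 1
Therefore the multiplicative order of 462 modulo 589 is 45.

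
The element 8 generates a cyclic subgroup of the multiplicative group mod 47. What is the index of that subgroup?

2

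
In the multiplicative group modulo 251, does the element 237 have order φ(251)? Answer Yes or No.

φ(251) = 251 − 1 = 250 = 2 · 5^3.
It suffices to check that the order of 237 is not a proper divisor of 250: compute 237^(250/q) for q ∈ {2, 5}.
237^125 ≡ 1 (mod 251)  [q = 2: ≡ 1 ✗]
237^50 ≡ 113 (mod 251)  [q = 5: ≢ 1 ✓]
Since 237^125 ≡ 1, the order of 237 divides 125 < 250, so 237 is not a primitive root.

No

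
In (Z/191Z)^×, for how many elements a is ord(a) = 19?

18

φ(191) = 191 − 1 = 190 = 2 · 5 · 19.
(Z/191Z)^× is cyclic (|G| = 190); a cyclic group of order m has exactly φ(d) elements of each order d | m, and none otherwise.
19 | 190, and φ(19) = 19 − 1 = 18.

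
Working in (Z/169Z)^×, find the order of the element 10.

78

Since 10 ∈ (Z/169Z)^×, its order divides φ(169) = φ(13^2) = 13·(13−1) = 156 = 2^2 · 3 · 13.
Divisors of 156: 1, 2, 3, 4, 6, 12, 13, 26, 39, 52, 78, 156.
Evaluate successive powers at the divisors of 156:
10^1 ≡ 10 (mod 169)
10^2 ≡ 100 (mod 169)
10^3 ≡ 155 (mod 169)
10^4 ≡ 29 (mod 169)
10^6 ≡ 27 (mod 169)
10^12 ≡ 53 (mod 169)
10^13 ≡ 23 (mod 169)
10^26 ≡ 22 (mod 169)
10^39 ≡ 168 (mod 169)
10^52 ≡ 146 (mod 169)
10^78 ≡ 1 (mod 169) ✓
Therefore the multiplicative order of 10 modulo 169 is 78.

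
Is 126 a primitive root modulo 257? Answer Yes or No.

φ(257) = 257 − 1 = 256 = 2^8.
126 is a primitive root mod 257 iff 126^(φ(257)/q) ≢ 1 for every prime q | φ(257), i.e. q ∈ {2}.
126^128 ≡ 256 (mod 257)  [q = 2: ≢ 1 ✓]
All checks pass, so 126 has order 256 and is a primitive root modulo 257.

Yes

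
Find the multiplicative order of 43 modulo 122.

ord(43) | φ(122) = φ(2)·φ(61) = 1·60 = 60 = 2^2 · 3 · 5.
Divisors of 60: 1, 2, 3, 4, 5, 6, 10, 12, 15, 20, 30, 60.
Compute 43^d (mod 122) for the divisors d until we hit 1:
43^1 ≡ 43 (mod 122)
43^2 ≡ 19 (mod 122)
43^3 ≡ 85 (mod 122)
43^4 ≡ 117 (mod 122)
43^5 ≡ 29 (mod 122)
43^6 ≡ 27 (mod 122)
43^10 ≡ 109 (mod 122)
43^12 ≡ 119 (mod 122)
43^15 ≡ 111 (mod 122)
43^20 ≡ 47 (mod 122)
43^30 ≡ 121 (mod 122)
43^60 ≡ 1 (mod 122) ✓
Therefore the multiplicative order of 43 modulo 122 is 60.

60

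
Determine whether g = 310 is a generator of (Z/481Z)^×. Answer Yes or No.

481 = 13 · 37 is a product of two distinct odd primes, so (Z/481Z)^× ≅ (Z/13Z)^× × (Z/37Z)^× is not cyclic.
No primitive root modulo 481 exists; in particular 310 is not one.

No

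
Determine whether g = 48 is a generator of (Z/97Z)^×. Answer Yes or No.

No

φ(97) = 97 − 1 = 96 = 2^5 · 3.
Test 48^(96/q) mod 97 for each prime factor q of 96:
48^48 ≡ 1 (mod 97)  [q = 2: ≡ 1 ✗]
48^32 ≡ 61 (mod 97)  [q = 3: ≢ 1 ✓]
48^48 ≡ 1 shows ord(48) | 48, strictly less than φ(97); not a primitive root.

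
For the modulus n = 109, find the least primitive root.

φ(109) = 109 − 1 = 108 = 2^2 · 3^3.
g is a primitive root iff g^(108/q) ≢ 1 (mod 109) for each prime q ∈ {2, 3}.
g = 2: 2^54 ≡ 108; 2^36 ≡ 1 — hits 1, so not a primitive root.
g = 3: 3^54 ≡ 1 — hits 1, so not a primitive root.
g = 4: 4^54 ≡ 1 — hits 1, so not a primitive root.
g = 5: 5^54 ≡ 1 — hits 1, so not a primitive root.
g = 6: 6^54 ≡ 108; 6^36 ≡ 63 — none is 1, so 6 is a primitive root.
Hence the least primitive root of 109 is 6.

6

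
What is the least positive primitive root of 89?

3

φ(89) = 89 − 1 = 88 = 2^3 · 11.
g is a primitive root iff g^(88/q) ≢ 1 (mod 89) for each prime q ∈ {2, 11}.
g = 2: 2^44 ≡ 1 — hits 1, so not a primitive root.
g = 3: 3^44 ≡ 88; 3^8 ≡ 64 — none is 1, so 3 is a primitive root.
The smallest primitive root modulo 89 is 3.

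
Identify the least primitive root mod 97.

5

φ(97) = 97 − 1 = 96 = 2^5 · 3.
g is a primitive root iff g^(96/q) ≢ 1 (mod 97) for each prime q ∈ {2, 3}.
g = 2: 2^48 ≡ 1 — hits 1, so not a primitive root.
g = 3: 3^48 ≡ 1 — hits 1, so not a primitive root.
g = 4: 4^48 ≡ 1 — hits 1, so not a primitive root.
g = 5: 5^48 ≡ 96; 5^32 ≡ 35 — none is 1, so 5 is a primitive root.
Hence the least primitive root of 97 is 5.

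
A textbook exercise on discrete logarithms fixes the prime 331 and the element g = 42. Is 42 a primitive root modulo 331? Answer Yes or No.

φ(331) = 331 − 1 = 330 = 2 · 3 · 5 · 11.
42 is a primitive root mod 331 iff 42^(φ(331)/q) ≢ 1 for every prime q | φ(331), i.e. q ∈ {2, 3, 5, 11}.
42^165 ≡ 330 (mod 331)  [q = 2: ≢ 1 ✓]
42^110 ≡ 31 (mod 331)  [q = 3: ≢ 1 ✓]
42^66 ≡ 323 (mod 331)  [q = 5: ≢ 1 ✓]
42^30 ≡ 180 (mod 331)  [q = 11: ≢ 1 ✓]
None equal 1, so ord_331(42) = 330: 42 is a primitive root.

Yes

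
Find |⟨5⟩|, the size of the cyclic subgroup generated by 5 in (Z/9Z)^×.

By Lagrange's theorem, ord_9(5) divides φ(9) = φ(3^2) = 3·(3−1) = 6 = 2 · 3.
Divisors of 6: 1, 2, 3, 6.
Evaluate successive powers at the divisors of 6:
5^1 ≡ 5 (mod 9)
5^2 ≡ 7 (mod 9)
5^3 ≡ 8 (mod 9)
5^6 ≡ 1 (mod 9) ✓
The smallest such exponent is 6, so the order of 5 is 6.

6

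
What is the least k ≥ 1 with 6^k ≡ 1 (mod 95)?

9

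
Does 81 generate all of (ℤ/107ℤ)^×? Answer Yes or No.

No

φ(107) = 107 − 1 = 106 = 2 · 53.
81 is a primitive root mod 107 iff 81^(φ(107)/q) ≢ 1 for every prime q | φ(107), i.e. q ∈ {2, 53}.
81^53 ≡ 1 (mod 107)  [q = 2: ≡ 1 ✗]
81^2 ≡ 34 (mod 107)  [q = 53: ≢ 1 ✓]
81^53 ≡ 1 shows ord(81) | 53, strictly less than φ(107); not a primitive root.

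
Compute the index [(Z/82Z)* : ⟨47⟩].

1

Since 47 ∈ (Z/82Z)^×, its order divides φ(82) = φ(2)·φ(41) = 1·40 = 40 = 2^3 · 5.
Divisors of 40: 1, 2, 4, 5, 8, 10, 20, 40.
Check 47^d mod 82 for each divisor in increasing order:
47^1 ≡ 47 (mod 82)
47^2 ≡ 77 (mod 82)
47^4 ≡ 25 (mod 82)
47^5 ≡ 27 (mod 82)
47^8 ≡ 51 (mod 82)
47^10 ≡ 73 (mod 82)
47^20 ≡ 81 (mod 82)
47^40 ≡ 1 (mod 82) ✓
The order of 47 is 40, so the subgroup it generates has 40 elements.
Index = |(Z/82Z)^×| / |⟨47⟩| = 40 / 40 = 1.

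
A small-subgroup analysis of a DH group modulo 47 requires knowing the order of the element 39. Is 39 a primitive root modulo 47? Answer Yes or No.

φ(47) = 47 − 1 = 46 = 2 · 23.
Test 39^(46/q) mod 47 for each prime factor q of 46:
39^23 ≡ 46 (mod 47)  [q = 2: ≢ 1 ✓]
39^2 ≡ 17 (mod 47)  [q = 23: ≢ 1 ✓]
All checks pass, so 39 has order 46 and is a primitive root modulo 47.

Yes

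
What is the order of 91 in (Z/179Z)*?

Since 91 ∈ (Z/179Z)^×, its order divides φ(179) = 179 − 1 = 178 = 2 · 89.
Divisors of 178: 1, 2, 89, 178.
Compute 91^d (mod 179) for the divisors d until we hit 1:
91^1 ≡ 91
91^2 ≡ 47
91^89 ≡ 178
91^178 ≡ 1
So ord_179(91) = 178.

178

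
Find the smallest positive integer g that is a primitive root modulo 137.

φ(137) = 137 − 1 = 136 = 2^3 · 17.
Test candidates g = 2, 3, … against the prime factors q ∈ {2, 17} of φ(137): g is a generator iff g^(136/q) ≢ 1 for every such q.
g = 2: 2^68 ≡ 1 — hits 1, so not a primitive root.
g = 3: 3^68 ≡ 136; 3^8 ≡ 122 — none is 1, so 3 is a primitive root.
The smallest primitive root modulo 137 is 3.

3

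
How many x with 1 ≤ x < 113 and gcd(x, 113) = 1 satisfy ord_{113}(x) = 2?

φ(113) = 113 − 1 = 112 = 2^4 · 7.
In a cyclic group of order 112, there are φ(d) elements of order d for each divisor d of 112, and zero for non-divisors.
2 | 112, and φ(2) = 2 − 1 = 1.

1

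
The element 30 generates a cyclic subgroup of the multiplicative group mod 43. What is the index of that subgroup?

1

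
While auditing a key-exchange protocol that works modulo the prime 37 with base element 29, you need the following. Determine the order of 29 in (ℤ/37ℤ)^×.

ord(29) | φ(37) = 37 − 1 = 36 = 2^2 · 3^2.
Divisors of 36: 1, 2, 3, 4, 6, 9, 12, 18, 36.
Evaluate successive powers at the divisors of 36:
29^1 ≡ 29
29^2 ≡ 27
29^3 ≡ 6
29^4 ≡ 26
29^6 ≡ 36
29^9 ≡ 31
29^12 ≡ 1
Therefore the multiplicative order of 29 modulo 37 is 12.

12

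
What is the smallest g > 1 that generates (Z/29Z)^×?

2

φ(29) = 29 − 1 = 28 = 2^2 · 7.
g is a primitive root iff g^(28/q) ≢ 1 (mod 29) for each prime q ∈ {2, 7}.
g = 2: 2^14 ≡ 28; 2^4 ≡ 16 — none is 1, so 2 is a primitive root.
The smallest primitive root modulo 29 is 2.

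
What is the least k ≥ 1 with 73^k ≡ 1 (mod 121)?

110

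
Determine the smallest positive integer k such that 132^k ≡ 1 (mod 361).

38

ord(132) | φ(361) = φ(19^2) = 19·(19−1) = 342 = 2 · 3^2 · 19.
Divisors of 342: 1, 2, 3, 6, 9, 18, 19, 38, 57, 114, 171, 342.
Test each divisor d:
132^1 ≡ 132 (mod 361)
132^2 ≡ 96 (mod 361)
132^3 ≡ 37 (mod 361)
132^6 ≡ 286 (mod 361)
132^9 ≡ 113 (mod 361)
132^18 ≡ 134 (mod 361)
132^19 ≡ 360 (mod 361)
132^38 ≡ 1 (mod 361) ✓
So ord_361(132) = 38.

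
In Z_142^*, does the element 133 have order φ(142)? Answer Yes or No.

φ(142) = φ(2)·φ(71) = 1·70 = 70 = 2 · 5 · 7.
133 is a primitive root mod 142 iff 133^(φ(142)/q) ≢ 1 for every prime q | φ(142), i.e. q ∈ {2, 5, 7}.
133^35 ≡ 141 (mod 142)  [q = 2: ≢ 1 ✓]
133^14 ≡ 5 (mod 142)  [q = 5: ≢ 1 ✓]
133^10 ≡ 103 (mod 142)  [q = 7: ≢ 1 ✓]
None equal 1, so ord_142(133) = 70: 133 is a primitive root.

Yes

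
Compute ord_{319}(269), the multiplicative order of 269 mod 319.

Since 269 ∈ (Z/319Z)^×, its order divides φ(319) = φ(11·29) = (11−1)·(29−1) = 10·28 = 280 = 2^3 · 5 · 7.
Divisors of 280: 1, 2, 4, 5, 7, 8, 10, 14, 20, 28, 35, 40, 56, 70, 140, 280.
Evaluate successive powers at the divisors of 280:
269^1 ≡ 269 (mod 319)
269^2 ≡ 267 (mod 319)
269^4 ≡ 152 (mod 319)
269^5 ≡ 56 (mod 319)
269^7 ≡ 278 (mod 319)
269^8 ≡ 136 (mod 319)
269^10 ≡ 265 (mod 319)
269^14 ≡ 86 (mod 319)
269^20 ≡ 45 (mod 319)
269^28 ≡ 59 (mod 319)
269^35 ≡ 133 (mod 319)
269^40 ≡ 111 (mod 319)
269^56 ≡ 291 (mod 319)
269^70 ≡ 144 (mod 319)
269^140 ≡ 1 (mod 319) ✓
The smallest such exponent is 140, so the order of 269 is 140.

140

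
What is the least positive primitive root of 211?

φ(211) = 211 − 1 = 210 = 2 · 3 · 5 · 7.
Test candidates g = 2, 3, … against the prime factors q ∈ {2, 3, 5, 7} of φ(211): g is a generator iff g^(210/q) ≢ 1 for every such q.
g = 2: 2^105 ≡ 210; 2^70 ≡ 196; 2^42 ≡ 107; 2^30 ≡ 171 — none is 1, so 2 is a primitive root.
Hence the least primitive root of 211 is 2.

2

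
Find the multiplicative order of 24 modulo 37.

36

ord(24) | φ(37) = 37 − 1 = 36 = 2^2 · 3^2.
Divisors of 36: 1, 2, 3, 4, 6, 9, 12, 18, 36.
Check 24^d mod 37 for each divisor in increasing order:
24^1 ≡ 24
24^2 ≡ 21
24^3 ≡ 23
24^4 ≡ 34
24^6 ≡ 11
24^9 ≡ 31
24^12 ≡ 10
24^18 ≡ 36
24^36 ≡ 1
So ord_37(24) = 36.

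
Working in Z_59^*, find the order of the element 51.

29

The order of 51 must divide φ(59) = 59 − 1 = 58 = 2 · 29.
Divisors of 58: 1, 2, 29, 58.
Check 51^d mod 59 for each divisor in increasing order:
51^1 ≡ 51 (mod 59)
51^2 ≡ 5 (mod 59)
51^29 ≡ 1 (mod 59) ✓
Therefore the multiplicative order of 51 modulo 59 is 29.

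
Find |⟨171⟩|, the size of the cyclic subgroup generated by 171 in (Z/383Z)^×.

191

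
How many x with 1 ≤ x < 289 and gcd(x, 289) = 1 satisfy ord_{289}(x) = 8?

φ(289) = φ(17^2) = 17·(17−1) = 272 = 2^4 · 17.
In a cyclic group of order 272, there are φ(d) elements of order d for each divisor d of 272, and zero for non-divisors.
8 = 2^3 divides 272, and φ(8) = 4.

4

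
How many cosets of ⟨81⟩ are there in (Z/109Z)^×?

4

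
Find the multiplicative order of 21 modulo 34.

4

By Lagrange's theorem, ord_34(21) divides φ(34) = φ(2)·φ(17) = 1·16 = 16 = 2^4.
Divisors of 16: 1, 2, 4, 8, 16.
Test each divisor d:
21^1 ≡ 21 (mod 34)
21^2 ≡ 33 (mod 34)
21^4 ≡ 1 (mod 34) ✓
Hence ord(21) = 4.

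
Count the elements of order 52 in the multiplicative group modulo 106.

φ(106) = φ(2)·φ(53) = 1·52 = 52 = 2^2 · 13.
(Z/106Z)^× is cyclic (|G| = 52); a cyclic group of order m has exactly φ(d) elements of each order d | m, and none otherwise.
52 = 2^2 · 13 divides 52, and φ(52) = 24.

24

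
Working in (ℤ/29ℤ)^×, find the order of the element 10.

By Lagrange's theorem, ord_29(10) divides φ(29) = 29 − 1 = 28 = 2^2 · 7.
Divisors of 28: 1, 2, 4, 7, 14, 28.
Test each divisor d:
10^1 ≡ 10 (mod 29)
10^2 ≡ 13 (mod 29)
10^4 ≡ 24 (mod 29)
10^7 ≡ 17 (mod 29)
10^14 ≡ 28 (mod 29)
10^28 ≡ 1 (mod 29) ✓
Therefore the multiplicative order of 10 modulo 29 is 28.

28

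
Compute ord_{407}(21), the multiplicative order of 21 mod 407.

18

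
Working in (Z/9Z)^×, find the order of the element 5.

6

By Lagrange's theorem, ord_9(5) divides φ(9) = φ(3^2) = 3·(3−1) = 6 = 2 · 3.
Divisors of 6: 1, 2, 3, 6.
Check 5^d mod 9 for each divisor in increasing order:
5^1 ≡ 5 (mod 9)
5^2 ≡ 7 (mod 9)
5^3 ≡ 8 (mod 9)
5^6 ≡ 1 (mod 9) ✓
The smallest such exponent is 6, so the order of 5 is 6.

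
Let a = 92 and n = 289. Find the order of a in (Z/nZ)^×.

272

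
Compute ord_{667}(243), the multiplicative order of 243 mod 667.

308

ord(243) | φ(667) = φ(23·29) = (23−1)·(29−1) = 22·28 = 616 = 2^3 · 7 · 11.
Divisors of 616: 1, 2, 4, 7, 8, 11, 14, 22, 28, 44, 56, 77, 88, 154, 308, 616.
Compute 243^d (mod 667) for the divisors d until we hit 1:
243^1 ≡ 243
243^2 ≡ 353
243^4 ≡ 547
243^7 ≡ 331
243^8 ≡ 393
243^11 ≡ 300
243^14 ≡ 173
243^22 ≡ 622
243^28 ≡ 581
243^44 ≡ 24
243^56 ≡ 59
243^77 ≡ 162
243^88 ≡ 576
243^154 ≡ 231
243^308 ≡ 1
Hence ord(243) = 308.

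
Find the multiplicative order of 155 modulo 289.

8

By Lagrange's theorem, ord_289(155) divides φ(289) = φ(17^2) = 17·(17−1) = 272 = 2^4 · 17.
Divisors of 272: 1, 2, 4, 8, 16, 17, 34, 68, 136, 272.
Evaluate successive powers at the divisors of 272:
155^1 ≡ 155 (mod 289)
155^2 ≡ 38 (mod 289)
155^4 ≡ 288 (mod 289)
155^8 ≡ 1 (mod 289) ✓
Hence ord(155) = 8.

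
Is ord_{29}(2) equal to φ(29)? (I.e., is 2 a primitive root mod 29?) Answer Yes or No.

Yes

φ(29) = 29 − 1 = 28 = 2^2 · 7.
Test 2^(28/q) mod 29 for each prime factor q of 28:
2^14 ≡ 28 (mod 29)  [q = 2: ≢ 1 ✓]
2^4 ≡ 16 (mod 29)  [q = 7: ≢ 1 ✓]
Every test exponent gives a nontrivial residue, hence 2 generates the full group.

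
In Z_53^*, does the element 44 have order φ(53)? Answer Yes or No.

No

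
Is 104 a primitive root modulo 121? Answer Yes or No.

No

φ(121) = φ(11^2) = 11·(11−1) = 110 = 2 · 5 · 11.
104 is a primitive root mod 121 iff 104^(φ(121)/q) ≢ 1 for every prime q | φ(121), i.e. q ∈ {2, 5, 11}.
104^55 ≡ 1 (mod 121)  [q = 2: ≡ 1 ✗]
104^22 ≡ 3 (mod 121)  [q = 5: ≢ 1 ✓]
104^10 ≡ 34 (mod 121)  [q = 11: ≢ 1 ✓]
The check at q = 2 fails, so 104 generates a proper subgroup.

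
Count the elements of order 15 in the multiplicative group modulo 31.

8

φ(31) = 31 − 1 = 30 = 2 · 3 · 5.
(Z/31Z)^× is cyclic (|G| = 30); a cyclic group of order m has exactly φ(d) elements of each order d | m, and none otherwise.
15 = 3 · 5 divides 30, and φ(15) = 8.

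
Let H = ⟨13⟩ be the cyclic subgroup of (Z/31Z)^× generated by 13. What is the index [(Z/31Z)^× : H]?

1

ord(13) | φ(31) = 31 − 1 = 30 = 2 · 3 · 5.
Divisors of 30: 1, 2, 3, 5, 6, 10, 15, 30.
Compute 13^d (mod 31) for the divisors d until we hit 1:
13^1 ≡ 13 (mod 31)
13^2 ≡ 14 (mod 31)
13^3 ≡ 27 (mod 31)
13^5 ≡ 6 (mod 31)
13^6 ≡ 16 (mod 31)
13^10 ≡ 5 (mod 31)
13^15 ≡ 30 (mod 31)
13^30 ≡ 1 (mod 31) ✓
So ord_31(13) = 30, hence |⟨13⟩| = 30.
[(Z/31Z)^× : ⟨13⟩] = 30/30 = 1.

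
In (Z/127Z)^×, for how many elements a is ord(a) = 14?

6

φ(127) = 127 − 1 = 126 = 2 · 3^2 · 7.
Since (Z/127Z)^× is cyclic of order 126, the number of elements of order d is φ(d) when d | 126 and 0 otherwise.
14 = 2 · 7 divides 126, and φ(14) = 6.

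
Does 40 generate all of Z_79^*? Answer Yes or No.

No

φ(79) = 79 − 1 = 78 = 2 · 3 · 13.
An element g generates (Z/79Z)^× iff g^(78/q) ≢ 1 (mod 79) for each prime q ∈ {2, 3, 13}.
40^39 ≡ 1 (mod 79)  [q = 2: ≡ 1 ✗]
40^26 ≡ 55 (mod 79)  [q = 3: ≢ 1 ✓]
40^6 ≡ 21 (mod 79)  [q = 13: ≢ 1 ✓]
Since 40^39 ≡ 1, the order of 40 divides 39 < 78, so 40 is not a primitive root.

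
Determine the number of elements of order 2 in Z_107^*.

1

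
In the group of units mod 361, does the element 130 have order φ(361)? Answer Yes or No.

No

φ(361) = φ(19^2) = 19·(19−1) = 342 = 2 · 3^2 · 19.
Test 130^(342/q) mod 361 for each prime factor q of 342:
130^171 ≡ 1 (mod 361)  [q = 2: ≡ 1 ✗]
130^114 ≡ 292 (mod 361)  [q = 3: ≢ 1 ✓]
130^18 ≡ 267 (mod 361)  [q = 19: ≢ 1 ✓]
The check at q = 2 fails, so 130 generates a proper subgroup.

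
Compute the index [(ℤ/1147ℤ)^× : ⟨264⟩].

6

The order of 264 must divide φ(1147) = φ(31·37) = (31−1)·(37−1) = 30·36 = 1080 = 2^3 · 3^3 · 5.
Divisors of 1080: 1, 2, 3, 4, 5, 6, 8, 9, 10, 12, 15, 18, 20, 24, 27, 30, 36, 40, 45, 54, 60, 72, 90, 108, 120, 135, 180, 216, 270, 360, 540, 1080.
Evaluate successive powers at the divisors of 1080:
264^1 ≡ 264
264^2 ≡ 876
264^3 ≡ 717
264^4 ≡ 33
264^5 ≡ 683
264^6 ≡ 233
264^8 ≡ 1089
264^9 ≡ 746
264^10 ≡ 807
264^12 ≡ 380
264^15 ≡ 621
264^18 ≡ 221
264^20 ≡ 900
264^24 ≡ 1025
264^27 ≡ 845
264^30 ≡ 249
264^36 ≡ 667
264^40 ≡ 218
264^45 ≡ 931
264^54 ≡ 591
264^60 ≡ 63
264^72 ≡ 1000
264^90 ≡ 776
264^108 ≡ 593
264^120 ≡ 528
264^135 ≡ 993
264^180 ≡ 1
The order of 264 is 180, so the subgroup it generates has 180 elements.
Index = |(Z/1147Z)^×| / |⟨264⟩| = 1080 / 180 = 6.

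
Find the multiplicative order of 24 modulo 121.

The order of 24 must divide φ(121) = φ(11^2) = 11·(11−1) = 110 = 2 · 5 · 11.
Divisors of 110: 1, 2, 5, 10, 11, 22, 55, 110.
Compute 24^d (mod 121) for the divisors d until we hit 1:
24^1 ≡ 24 (mod 121)
24^2 ≡ 92 (mod 121)
24^5 ≡ 98 (mod 121)
24^10 ≡ 45 (mod 121)
24^11 ≡ 112 (mod 121)
24^22 ≡ 81 (mod 121)
24^55 ≡ 120 (mod 121)
24^110 ≡ 1 (mod 121) ✓
So ord_121(24) = 110.

110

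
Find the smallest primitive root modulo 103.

φ(103) = 103 − 1 = 102 = 2 · 3 · 17.
g is a primitive root iff g^(102/q) ≢ 1 (mod 103) for each prime q ∈ {2, 3, 17}.
g = 2: 2^51 ≡ 1 — hits 1, so not a primitive root.
g = 3: 3^51 ≡ 102; 3^34 ≡ 1 — hits 1, so not a primitive root.
g = 4: 4^51 ≡ 1 — hits 1, so not a primitive root.
g = 5: 5^51 ≡ 102; 5^34 ≡ 56; 5^6 ≡ 72 — none is 1, so 5 is a primitive root.
So 5 is the smallest generator of (Z/103Z)^×.

5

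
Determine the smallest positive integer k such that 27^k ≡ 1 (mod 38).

Since 27 ∈ (Z/38Z)^×, its order divides φ(38) = φ(2)·φ(19) = 1·18 = 18 = 2 · 3^2.
Divisors of 18: 1, 2, 3, 6, 9, 18.
Compute 27^d (mod 38) for the divisors d until we hit 1:
27^1 ≡ 27 (mod 38)
27^2 ≡ 7 (mod 38)
27^3 ≡ 37 (mod 38)
27^6 ≡ 1 (mod 38) ✓
So ord_38(27) = 6.

6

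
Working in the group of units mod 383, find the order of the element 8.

191

ord(8) | φ(383) = 383 − 1 = 382 = 2 · 191.
Divisors of 382: 1, 2, 191, 382.
Compute 8^d (mod 383) for the divisors d until we hit 1:
8^1 ≡ 8 (mod 383)
8^2 ≡ 64 (mod 383)
8^191 ≡ 1 (mod 383) ✓
The smallest such exponent is 191, so the order of 8 is 191.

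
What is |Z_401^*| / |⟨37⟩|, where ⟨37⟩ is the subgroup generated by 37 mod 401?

1

By Lagrange's theorem, ord_401(37) divides φ(401) = 401 − 1 = 400 = 2^4 · 5^2.
Divisors of 400: 1, 2, 4, 5, 8, 10, 16, 20, 25, 40, 50, 80, 100, 200, 400.
Compute 37^d (mod 401) for the divisors d until we hit 1:
37^1 ≡ 37 (mod 401)
37^2 ≡ 166 (mod 401)
37^4 ≡ 288 (mod 401)
37^5 ≡ 230 (mod 401)
37^8 ≡ 338 (mod 401)
37^10 ≡ 369 (mod 401)
37^16 ≡ 360 (mod 401)
37^20 ≡ 222 (mod 401)
37^25 ≡ 133 (mod 401)
37^40 ≡ 362 (mod 401)
37^50 ≡ 45 (mod 401)
37^80 ≡ 318 (mod 401)
37^100 ≡ 20 (mod 401)
37^200 ≡ 400 (mod 401)
37^400 ≡ 1 (mod 401) ✓
So ord_401(37) = 400, hence |⟨37⟩| = 400.
[(Z/401Z)^× : ⟨37⟩] = 400/400 = 1.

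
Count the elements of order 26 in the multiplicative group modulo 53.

φ(53) = 53 − 1 = 52 = 2^2 · 13.
Since (Z/53Z)^× is cyclic of order 52, the number of elements of order d is φ(d) when d | 52 and 0 otherwise.
26 = 2 · 13 divides 52, and φ(26) = 12.

12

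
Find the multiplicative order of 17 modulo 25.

20

By Lagrange's theorem, ord_25(17) divides φ(25) = φ(5^2) = 5·(5−1) = 20 = 2^2 · 5.
Divisors of 20: 1, 2, 4, 5, 10, 20.
Compute 17^d (mod 25) for the divisors d until we hit 1:
17^1 ≡ 17 (mod 25)
17^2 ≡ 14 (mod 25)
17^4 ≡ 21 (mod 25)
17^5 ≡ 7 (mod 25)
17^10 ≡ 24 (mod 25)
17^20 ≡ 1 (mod 25) ✓
Hence ord(17) = 20.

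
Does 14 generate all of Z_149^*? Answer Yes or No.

Yes

φ(149) = 149 − 1 = 148 = 2^2 · 37.
Test 14^(148/q) mod 149 for each prime factor q of 148:
14^74 ≡ 148 (mod 149)  [q = 2: ≢ 1 ✓]
14^4 ≡ 123 (mod 149)  [q = 37: ≢ 1 ✓]
Every test exponent gives a nontrivial residue, hence 14 generates the full group.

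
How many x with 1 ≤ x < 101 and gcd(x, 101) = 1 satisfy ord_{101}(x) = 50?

20

φ(101) = 101 − 1 = 100 = 2^2 · 5^2.
Since (Z/101Z)^× is cyclic of order 100, the number of elements of order d is φ(d) when d | 100 and 0 otherwise.
50 = 2 · 5^2 divides 100, and φ(50) = 20.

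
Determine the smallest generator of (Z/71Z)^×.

7

φ(71) = 71 − 1 = 70 = 2 · 5 · 7.
Test candidates g = 2, 3, … against the prime factors q ∈ {2, 5, 7} of φ(71): g is a generator iff g^(70/q) ≢ 1 for every such q.
g = 2: 2^35 ≡ 1 — hits 1, so not a primitive root.
g = 3: 3^35 ≡ 1 — hits 1, so not a primitive root.
g = 4: 4^35 ≡ 1 — hits 1, so not a primitive root.
g = 5: 5^35 ≡ 1 — hits 1, so not a primitive root.
g = 6: 6^35 ≡ 1 — hits 1, so not a primitive root.
g = 7: 7^35 ≡ 70; 7^14 ≡ 54; 7^10 ≡ 45 — none is 1, so 7 is a primitive root.
So 7 is the smallest generator of (Z/71Z)^×.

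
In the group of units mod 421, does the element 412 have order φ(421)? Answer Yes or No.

φ(421) = 421 − 1 = 420 = 2^2 · 3 · 5 · 7.
Test 412^(420/q) mod 421 for each prime factor q of 420:
412^210 ≡ 1 (mod 421)  [q = 2: ≡ 1 ✗]
412^140 ≡ 400 (mod 421)  [q = 3: ≢ 1 ✓]
412^84 ≡ 354 (mod 421)  [q = 5: ≢ 1 ✓]
412^60 ≡ 385 (mod 421)  [q = 7: ≢ 1 ✓]
Since 412^210 ≡ 1, the order of 412 divides 210 < 420, so 412 is not a primitive root.

No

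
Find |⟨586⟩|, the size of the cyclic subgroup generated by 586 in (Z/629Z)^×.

ord(586) | φ(629) = φ(17·37) = (17−1)·(37−1) = 16·36 = 576 = 2^6 · 3^2.
Divisors of 576: 1, 2, 3, 4, 6, 8, 9, 12, 16, 18, 24, 32, 36, 48, 64, 72, 96, 144, 192, 288, 576.
Evaluate successive powers at the divisors of 576:
586^1 ≡ 586 (mod 629)
586^2 ≡ 591 (mod 629)
586^3 ≡ 376 (mod 629)
586^4 ≡ 186 (mod 629)
586^6 ≡ 480 (mod 629)
586^8 ≡ 1 (mod 629) ✓
Hence ord(586) = 8.

8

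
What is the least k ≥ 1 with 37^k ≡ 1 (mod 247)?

ord(37) | φ(247) = φ(13·19) = (13−1)·(19−1) = 12·18 = 216 = 2^3 · 3^3.
Divisors of 216: 1, 2, 3, 4, 6, 8, 9, 12, 18, 24, 27, 36, 54, 72, 108, 216.
Test each divisor d:
37^1 ≡ 37 (mod 247)
37^2 ≡ 134 (mod 247)
37^3 ≡ 18 (mod 247)
37^4 ≡ 172 (mod 247)
37^6 ≡ 77 (mod 247)
37^8 ≡ 191 (mod 247)
37^9 ≡ 151 (mod 247)
37^12 ≡ 1 (mod 247) ✓
Therefore the multiplicative order of 37 modulo 247 is 12.

12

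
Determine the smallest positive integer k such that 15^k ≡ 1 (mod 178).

The order of 15 must divide φ(178) = φ(2)·φ(89) = 1·88 = 88 = 2^3 · 11.
Divisors of 88: 1, 2, 4, 8, 11, 22, 44, 88.
Check 15^d mod 178 for each divisor in increasing order:
15^1 ≡ 15
15^2 ≡ 47
15^4 ≡ 73
15^8 ≡ 167
15^11 ≡ 77
15^22 ≡ 55
15^44 ≡ 177
15^88 ≡ 1
The smallest such exponent is 88, so the order of 15 is 88.

88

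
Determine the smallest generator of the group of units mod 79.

3

φ(79) = 79 − 1 = 78 = 2 · 3 · 13.
g is a primitive root iff g^(78/q) ≢ 1 (mod 79) for each prime q ∈ {2, 3, 13}.
g = 2: 2^39 ≡ 1 — hits 1, so not a primitive root.
g = 3: 3^39 ≡ 78; 3^26 ≡ 23; 3^6 ≡ 18 — none is 1, so 3 is a primitive root.
The smallest primitive root modulo 79 is 3.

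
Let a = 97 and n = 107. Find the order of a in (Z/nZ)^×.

ord(97) | φ(107) = 107 − 1 = 106 = 2 · 53.
Divisors of 106: 1, 2, 53, 106.
Compute 97^d (mod 107) for the divisors d until we hit 1:
97^1 ≡ 97 (mod 107)
97^2 ≡ 100 (mod 107)
97^53 ≡ 106 (mod 107)
97^106 ≡ 1 (mod 107) ✓
Therefore the multiplicative order of 97 modulo 107 is 106.

106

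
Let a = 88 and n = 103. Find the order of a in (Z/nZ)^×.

102

ord(88) | φ(103) = 103 − 1 = 102 = 2 · 3 · 17.
Divisors of 102: 1, 2, 3, 6, 17, 34, 51, 102.
Compute 88^d (mod 103) for the divisors d until we hit 1:
88^1 ≡ 88 (mod 103)
88^2 ≡ 19 (mod 103)
88^3 ≡ 24 (mod 103)
88^6 ≡ 61 (mod 103)
88^17 ≡ 57 (mod 103)
88^34 ≡ 56 (mod 103)
88^51 ≡ 102 (mod 103)
88^102 ≡ 1 (mod 103) ✓
So ord_103(88) = 102.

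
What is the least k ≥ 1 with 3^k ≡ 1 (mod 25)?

20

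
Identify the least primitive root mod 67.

φ(67) = 67 − 1 = 66 = 2 · 3 · 11.
Test candidates g = 2, 3, … against the prime factors q ∈ {2, 3, 11} of φ(67): g is a generator iff g^(66/q) ≢ 1 for every such q.
g = 2: 2^33 ≡ 66; 2^22 ≡ 37; 2^6 ≡ 64 — none is 1, so 2 is a primitive root.
The smallest primitive root modulo 67 is 2.

2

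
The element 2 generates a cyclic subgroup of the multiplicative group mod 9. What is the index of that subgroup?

Since 2 ∈ (Z/9Z)^×, its order divides φ(9) = φ(3^2) = 3·(3−1) = 6 = 2 · 3.
Divisors of 6: 1, 2, 3, 6.
Compute 2^d (mod 9) for the divisors d until we hit 1:
2^1 ≡ 2
2^2 ≡ 4
2^3 ≡ 8
2^6 ≡ 1
So ord_9(2) = 6, hence |⟨2⟩| = 6.
[(Z/9Z)^× : ⟨2⟩] = 6/6 = 1.

1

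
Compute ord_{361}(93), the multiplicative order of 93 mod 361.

ord(93) | φ(361) = φ(19^2) = 19·(19−1) = 342 = 2 · 3^2 · 19.
Divisors of 342: 1, 2, 3, 6, 9, 18, 19, 38, 57, 114, 171, 342.
Check 93^d mod 361 for each divisor in increasing order:
93^1 ≡ 93 (mod 361)
93^2 ≡ 346 (mod 361)
93^3 ≡ 49 (mod 361)
93^6 ≡ 235 (mod 361)
93^9 ≡ 324 (mod 361)
93^18 ≡ 286 (mod 361)
93^19 ≡ 245 (mod 361)
93^38 ≡ 99 (mod 361)
93^57 ≡ 68 (mod 361)
93^114 ≡ 292 (mod 361)
93^171 ≡ 1 (mod 361) ✓
Hence ord(93) = 171.

171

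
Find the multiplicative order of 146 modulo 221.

48

ord(146) | φ(221) = φ(13·17) = (13−1)·(17−1) = 12·16 = 192 = 2^6 · 3.
Divisors of 192: 1, 2, 3, 4, 6, 8, 12, 16, 24, 32, 48, 64, 96, 192.
Check 146^d mod 221 for each divisor in increasing order:
146^1 ≡ 146
146^2 ≡ 100
146^3 ≡ 14
146^4 ≡ 55
146^6 ≡ 196
146^8 ≡ 152
146^12 ≡ 183
146^16 ≡ 120
146^24 ≡ 118
146^32 ≡ 35
146^48 ≡ 1
The smallest such exponent is 48, so the order of 146 is 48.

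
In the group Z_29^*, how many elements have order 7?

φ(29) = 29 − 1 = 28 = 2^2 · 7.
(Z/29Z)^× is cyclic (|G| = 28); a cyclic group of order m has exactly φ(d) elements of each order d | m, and none otherwise.
7 | 28, and φ(7) = 7 − 1 = 6.

6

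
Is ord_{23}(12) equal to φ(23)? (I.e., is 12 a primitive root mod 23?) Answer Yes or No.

No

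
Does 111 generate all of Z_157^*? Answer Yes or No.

φ(157) = 157 − 1 = 156 = 2^2 · 3 · 13.
It suffices to check that the order of 111 is not a proper divisor of 156: compute 111^(156/q) for q ∈ {2, 3, 13}.
111^78 ≡ 1 (mod 157)  [q = 2: ≡ 1 ✗]
111^52 ≡ 1 (mod 157)  [q = 3: ≡ 1 ✗]
111^12 ≡ 99 (mod 157)  [q = 13: ≢ 1 ✓]
The check at q = 2 fails, so 111 generates a proper subgroup.

No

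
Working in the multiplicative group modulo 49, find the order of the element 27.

14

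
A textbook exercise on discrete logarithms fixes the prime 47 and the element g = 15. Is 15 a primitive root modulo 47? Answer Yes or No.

φ(47) = 47 − 1 = 46 = 2 · 23.
Test 15^(46/q) mod 47 for each prime factor q of 46:
15^23 ≡ 46 (mod 47)  [q = 2: ≢ 1 ✓]
15^2 ≡ 37 (mod 47)  [q = 23: ≢ 1 ✓]
None equal 1, so ord_47(15) = 46: 15 is a primitive root.

Yes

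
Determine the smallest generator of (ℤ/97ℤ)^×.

φ(97) = 97 − 1 = 96 = 2^5 · 3.
g is a primitive root iff g^(96/q) ≢ 1 (mod 97) for each prime q ∈ {2, 3}.
g = 2: 2^48 ≡ 1 — hits 1, so not a primitive root.
g = 3: 3^48 ≡ 1 — hits 1, so not a primitive root.
g = 4: 4^48 ≡ 1 — hits 1, so not a primitive root.
g = 5: 5^48 ≡ 96; 5^32 ≡ 35 — none is 1, so 5 is a primitive root.
So 5 is the smallest generator of (Z/97Z)^×.

5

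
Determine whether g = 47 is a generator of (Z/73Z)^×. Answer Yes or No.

φ(73) = 73 − 1 = 72 = 2^3 · 3^2.
47 is a primitive root mod 73 iff 47^(φ(73)/q) ≢ 1 for every prime q | φ(73), i.e. q ∈ {2, 3}.
47^36 ≡ 72 (mod 73)  [q = 2: ≢ 1 ✓]
47^24 ≡ 8 (mod 73)  [q = 3: ≢ 1 ✓]
Every test exponent gives a nontrivial residue, hence 47 generates the full group.

Yes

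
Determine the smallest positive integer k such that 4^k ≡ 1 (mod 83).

41

ord(4) | φ(83) = 83 − 1 = 82 = 2 · 41.
Divisors of 82: 1, 2, 41, 82.
Check 4^d mod 83 for each divisor in increasing order:
4^1 ≡ 4 (mod 83)
4^2 ≡ 16 (mod 83)
4^41 ≡ 1 (mod 83) ✓
Hence ord(4) = 41.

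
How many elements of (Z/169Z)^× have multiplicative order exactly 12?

φ(169) = φ(13^2) = 13·(13−1) = 156 = 2^2 · 3 · 13.
(Z/169Z)^× is cyclic (|G| = 156); a cyclic group of order m has exactly φ(d) elements of each order d | m, and none otherwise.
12 = 2^2 · 3 divides 156, and φ(12) = 4.

4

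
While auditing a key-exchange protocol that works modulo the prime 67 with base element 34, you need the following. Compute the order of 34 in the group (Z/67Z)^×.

66

ord(34) | φ(67) = 67 − 1 = 66 = 2 · 3 · 11.
Divisors of 66: 1, 2, 3, 6, 11, 22, 33, 66.
Test each divisor d:
34^1 ≡ 34
34^2 ≡ 17
34^3 ≡ 42
34^6 ≡ 22
34^11 ≡ 30
34^22 ≡ 29
34^33 ≡ 66
34^66 ≡ 1
Therefore the multiplicative order of 34 modulo 67 is 66.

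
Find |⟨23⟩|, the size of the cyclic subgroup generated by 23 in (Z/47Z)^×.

46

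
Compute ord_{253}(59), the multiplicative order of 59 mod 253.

55

The order of 59 must divide φ(253) = φ(11·23) = (11−1)·(23−1) = 10·22 = 220 = 2^2 · 5 · 11.
Divisors of 220: 1, 2, 4, 5, 10, 11, 20, 22, 44, 55, 110, 220.
Check 59^d mod 253 for each divisor in increasing order:
59^1 ≡ 59
59^2 ≡ 192
59^4 ≡ 179
59^5 ≡ 188
59^10 ≡ 177
59^11 ≡ 70
59^20 ≡ 210
59^22 ≡ 93
59^44 ≡ 47
59^55 ≡ 1
The smallest such exponent is 55, so the order of 59 is 55.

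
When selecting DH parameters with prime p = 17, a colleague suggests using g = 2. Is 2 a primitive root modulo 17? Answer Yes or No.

No

φ(17) = 17 − 1 = 16 = 2^4.
It suffices to check that the order of 2 is not a proper divisor of 16: compute 2^(16/q) for q ∈ {2}.
2^8 ≡ 1 (mod 17)  [q = 2: ≡ 1 ✗]
Since 2^8 ≡ 1, the order of 2 divides 8 < 16, so 2 is not a primitive root.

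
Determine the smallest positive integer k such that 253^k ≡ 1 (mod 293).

146

By Lagrange's theorem, ord_293(253) divides φ(293) = 293 − 1 = 292 = 2^2 · 73.
Divisors of 292: 1, 2, 4, 73, 146, 292.
Evaluate successive powers at the divisors of 292:
253^1 ≡ 253 (mod 293)
253^2 ≡ 135 (mod 293)
253^4 ≡ 59 (mod 293)
253^73 ≡ 292 (mod 293)
253^146 ≡ 1 (mod 293) ✓
Hence ord(253) = 146.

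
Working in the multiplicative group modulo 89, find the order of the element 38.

ord(38) | φ(89) = 89 − 1 = 88 = 2^3 · 11.
Divisors of 88: 1, 2, 4, 8, 11, 22, 44, 88.
Evaluate successive powers at the divisors of 88:
38^1 ≡ 38
38^2 ≡ 20
38^4 ≡ 44
38^8 ≡ 67
38^11 ≡ 12
38^22 ≡ 55
38^44 ≡ 88
38^88 ≡ 1
Hence ord(38) = 88.

88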